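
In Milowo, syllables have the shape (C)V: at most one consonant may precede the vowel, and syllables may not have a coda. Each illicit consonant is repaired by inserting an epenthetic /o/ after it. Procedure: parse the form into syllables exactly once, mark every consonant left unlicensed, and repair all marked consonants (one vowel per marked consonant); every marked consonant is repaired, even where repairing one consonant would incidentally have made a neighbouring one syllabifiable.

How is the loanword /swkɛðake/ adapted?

Syllabifying with onset maximization leaves /s/, /w/ stranded (no codas are permitted; onsets are limited to one consonant).
Inserting the epenthetic vowel yields /s/ → /so/, /w/ → /wo/.

sowokɛðake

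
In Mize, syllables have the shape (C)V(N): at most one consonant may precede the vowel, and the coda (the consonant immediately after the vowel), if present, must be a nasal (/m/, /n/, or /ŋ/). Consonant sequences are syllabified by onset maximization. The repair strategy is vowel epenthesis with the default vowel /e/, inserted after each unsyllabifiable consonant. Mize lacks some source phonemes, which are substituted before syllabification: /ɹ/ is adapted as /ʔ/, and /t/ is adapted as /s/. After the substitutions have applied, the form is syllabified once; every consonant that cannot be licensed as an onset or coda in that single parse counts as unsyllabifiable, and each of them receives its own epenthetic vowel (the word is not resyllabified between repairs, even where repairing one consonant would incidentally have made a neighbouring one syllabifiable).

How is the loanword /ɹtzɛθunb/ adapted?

ʔesezɛθunbe

Substitution: /ɹ/ → /ʔ/, /t/ → /s/, giving /ʔszɛθunb/.
Under (C)V(N), the unsyllabifiable consonants are /ʔ/, /s/, /b/ (only a nasal (/m/, /n/, or /ŋ/) is licensed in coda position; onsets are limited to one consonant).
Inserting the epenthetic vowel yields /ʔ/ → /ʔe/, /s/ → /se/, /b/ → /be/.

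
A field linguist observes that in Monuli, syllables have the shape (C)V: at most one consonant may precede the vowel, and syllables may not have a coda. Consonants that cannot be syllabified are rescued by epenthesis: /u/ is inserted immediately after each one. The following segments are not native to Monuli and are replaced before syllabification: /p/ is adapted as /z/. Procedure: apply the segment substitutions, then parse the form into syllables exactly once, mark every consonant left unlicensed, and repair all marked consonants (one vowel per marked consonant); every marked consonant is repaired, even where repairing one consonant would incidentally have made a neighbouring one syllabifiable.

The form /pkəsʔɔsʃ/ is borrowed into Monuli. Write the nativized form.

Substitution: /p/ → /z/, giving /zkəsʔɔsʃ/.
Syllabifying with onset maximization leaves /z/, /s/, /s/, /ʃ/ stranded (no codas are permitted; onsets are limited to one consonant).
Inserting the epenthetic vowel yields /z/ → /zu/, /s/ → /su/, /s/ → /su/, /ʃ/ → /ʃu/.

zukəsuʔɔsuʃu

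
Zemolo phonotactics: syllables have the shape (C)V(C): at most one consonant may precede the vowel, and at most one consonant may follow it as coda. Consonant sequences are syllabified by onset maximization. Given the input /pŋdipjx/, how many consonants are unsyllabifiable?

Under (C)V(C), the unsyllabifiable consonants are /p/, /ŋ/, /j/, /x/ (at most one coda consonant is licensed; onsets are limited to one consonant).

4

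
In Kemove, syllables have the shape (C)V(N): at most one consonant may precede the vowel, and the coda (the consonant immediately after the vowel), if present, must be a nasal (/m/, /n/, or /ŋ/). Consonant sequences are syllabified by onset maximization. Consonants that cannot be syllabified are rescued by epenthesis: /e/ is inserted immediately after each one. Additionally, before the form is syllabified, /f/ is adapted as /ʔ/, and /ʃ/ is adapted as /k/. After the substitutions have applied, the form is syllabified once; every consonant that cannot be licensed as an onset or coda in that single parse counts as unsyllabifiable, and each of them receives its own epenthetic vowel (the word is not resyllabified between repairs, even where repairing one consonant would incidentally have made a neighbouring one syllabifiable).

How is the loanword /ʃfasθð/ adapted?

keʔaseθeðe

Substitution: /ʃ/ → /k/, /f/ → /ʔ/, giving /kʔasθð/.
Syllabifying with onset maximization leaves /k/, /s/, /θ/, /ð/ stranded (only a nasal (/m/, /n/, or /ŋ/) is licensed in coda position; onsets are limited to one consonant).
Each unlicensed consonant becomes the onset of a new syllable: /k/ → /ke/, /s/ → /se/, /θ/ → /θe/, /ð/ → /ðe/.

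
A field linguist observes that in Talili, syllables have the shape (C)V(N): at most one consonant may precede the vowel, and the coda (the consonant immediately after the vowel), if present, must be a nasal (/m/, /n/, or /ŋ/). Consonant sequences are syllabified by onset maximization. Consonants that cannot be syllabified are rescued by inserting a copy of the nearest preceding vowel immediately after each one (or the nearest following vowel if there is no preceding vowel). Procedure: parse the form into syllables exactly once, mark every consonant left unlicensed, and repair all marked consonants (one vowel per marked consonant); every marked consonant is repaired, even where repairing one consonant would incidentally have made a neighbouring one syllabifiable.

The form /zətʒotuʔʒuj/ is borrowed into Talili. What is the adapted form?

zətəʒotuʔuʒuju

Under (C)V(N), the unsyllabifiable consonants are /t/, /ʔ/, /j/ (only a nasal (/m/, /n/, or /ŋ/) is licensed in coda position; onsets are limited to one consonant).
Each unlicensed consonant becomes the onset of a new syllable: /t/ → /tə/, /ʔ/ → /ʔu/, /j/ → /ju/.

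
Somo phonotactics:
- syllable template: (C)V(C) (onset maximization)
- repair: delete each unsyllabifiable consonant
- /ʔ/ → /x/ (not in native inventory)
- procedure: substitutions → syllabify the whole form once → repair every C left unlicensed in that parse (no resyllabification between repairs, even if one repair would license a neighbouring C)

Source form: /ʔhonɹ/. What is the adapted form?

Substitution: /ʔ/ → /x/, giving /xhonɹ/.
Syllabifying with onset maximization leaves /x/, /ɹ/ stranded (at most one coda consonant is licensed; onsets are limited to one consonant).
Deleting the stranded consonants removes /x/, /ɹ/.

hon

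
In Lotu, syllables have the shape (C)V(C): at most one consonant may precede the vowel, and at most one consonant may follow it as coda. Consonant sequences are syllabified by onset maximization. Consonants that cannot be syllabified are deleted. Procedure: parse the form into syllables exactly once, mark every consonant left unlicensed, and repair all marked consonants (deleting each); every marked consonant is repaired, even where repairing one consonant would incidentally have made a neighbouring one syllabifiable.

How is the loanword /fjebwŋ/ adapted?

jeb

Under (C)V(C), the unsyllabifiable consonants are /f/, /w/, /ŋ/ (at most one coda consonant is licensed; onsets are limited to one consonant).
Deletion applies to /f/, /w/, /ŋ/.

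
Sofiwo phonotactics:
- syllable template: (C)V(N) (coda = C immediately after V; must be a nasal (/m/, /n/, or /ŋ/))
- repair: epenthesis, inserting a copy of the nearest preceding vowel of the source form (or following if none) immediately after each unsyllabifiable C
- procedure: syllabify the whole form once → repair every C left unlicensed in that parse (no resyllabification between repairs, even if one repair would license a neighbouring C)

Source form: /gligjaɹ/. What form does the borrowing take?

giligijaɹa

The consonants /g/, /g/, /ɹ/ cannot be parsed into a legal (C)V(N) syllable (only a nasal (/m/, /n/, or /ŋ/) is licensed in coda position; onsets are limited to one consonant).
Inserting the epenthetic vowel yields /g/ → /gi/, /g/ → /gi/, /ɹ/ → /ɹa/.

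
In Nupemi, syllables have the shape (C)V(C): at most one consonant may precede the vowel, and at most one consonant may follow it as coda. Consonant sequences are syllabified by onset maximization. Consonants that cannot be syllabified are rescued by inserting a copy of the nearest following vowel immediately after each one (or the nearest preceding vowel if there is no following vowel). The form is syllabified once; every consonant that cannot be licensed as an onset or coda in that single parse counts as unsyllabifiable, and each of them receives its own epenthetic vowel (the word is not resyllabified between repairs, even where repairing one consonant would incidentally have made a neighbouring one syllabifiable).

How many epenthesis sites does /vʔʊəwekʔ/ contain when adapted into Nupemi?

The unsyllabifiable consonants are /v/, /ʔ/; each receives one epenthetic vowel.

2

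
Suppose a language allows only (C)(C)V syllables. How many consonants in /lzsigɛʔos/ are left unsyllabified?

2

Under (C)(C)V, the unsyllabifiable consonants are /l/, /s/ (no codas are permitted; onsets may contain at most 2 consonants).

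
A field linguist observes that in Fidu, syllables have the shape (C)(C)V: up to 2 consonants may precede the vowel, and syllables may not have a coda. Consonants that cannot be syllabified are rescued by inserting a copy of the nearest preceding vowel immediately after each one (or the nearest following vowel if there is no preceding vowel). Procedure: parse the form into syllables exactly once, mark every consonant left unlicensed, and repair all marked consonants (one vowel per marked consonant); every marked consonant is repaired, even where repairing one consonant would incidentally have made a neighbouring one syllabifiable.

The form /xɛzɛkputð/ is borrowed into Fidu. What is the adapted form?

The consonants /t/, /ð/ cannot be parsed into a legal (C)(C)V syllable (no codas are permitted; onsets may contain at most 2 consonants).
Epenthesis after each stranded consonant: /t/ → /tu/, /ð/ → /ðu/.

xɛzɛkputuðu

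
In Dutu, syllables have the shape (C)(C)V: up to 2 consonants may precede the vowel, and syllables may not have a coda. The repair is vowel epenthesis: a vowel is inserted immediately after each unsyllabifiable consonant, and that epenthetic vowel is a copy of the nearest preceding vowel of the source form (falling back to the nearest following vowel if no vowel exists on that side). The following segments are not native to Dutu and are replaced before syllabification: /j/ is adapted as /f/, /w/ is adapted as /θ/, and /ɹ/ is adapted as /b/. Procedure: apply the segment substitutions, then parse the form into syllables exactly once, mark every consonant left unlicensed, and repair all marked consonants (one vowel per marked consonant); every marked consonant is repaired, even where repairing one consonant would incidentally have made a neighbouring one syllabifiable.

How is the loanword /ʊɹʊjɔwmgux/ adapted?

Substitution: /ɹ/ → /b/, /j/ → /f/, /w/ → /θ/, giving /ʊbʊfɔθmgux/.
Syllabifying with onset maximization leaves /θ/, /x/ stranded (no codas are permitted; onsets may contain at most 2 consonants).
Inserting the epenthetic vowel yields /θ/ → /θɔ/, /x/ → /xu/.

ʊbʊfɔθɔmguxu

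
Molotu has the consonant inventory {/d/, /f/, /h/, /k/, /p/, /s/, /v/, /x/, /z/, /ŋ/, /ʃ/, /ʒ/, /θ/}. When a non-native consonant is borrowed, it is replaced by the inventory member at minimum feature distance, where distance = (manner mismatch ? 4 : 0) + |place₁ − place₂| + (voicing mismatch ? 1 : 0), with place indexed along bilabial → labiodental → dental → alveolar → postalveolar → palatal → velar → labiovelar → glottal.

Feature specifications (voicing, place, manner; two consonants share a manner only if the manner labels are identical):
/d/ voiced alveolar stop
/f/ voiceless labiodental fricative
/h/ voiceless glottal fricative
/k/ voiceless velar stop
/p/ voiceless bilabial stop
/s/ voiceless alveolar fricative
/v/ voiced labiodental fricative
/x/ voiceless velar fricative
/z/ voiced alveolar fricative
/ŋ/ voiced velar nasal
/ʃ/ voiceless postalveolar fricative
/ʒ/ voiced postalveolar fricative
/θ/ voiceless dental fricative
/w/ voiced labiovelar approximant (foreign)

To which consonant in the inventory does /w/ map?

ŋ

/ŋ/ is closest: manner differs (approximant→nasal, +4), place distance 1 (labiovelar→velar), same voicing; total 5. Next closest is /h/ at distance 6.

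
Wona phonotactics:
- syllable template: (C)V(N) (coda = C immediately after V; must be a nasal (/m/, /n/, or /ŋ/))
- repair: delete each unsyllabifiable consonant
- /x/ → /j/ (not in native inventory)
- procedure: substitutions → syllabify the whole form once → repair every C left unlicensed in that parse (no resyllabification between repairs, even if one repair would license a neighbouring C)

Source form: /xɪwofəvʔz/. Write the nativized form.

Substitution: /x/ → /j/, giving /jɪwofəvʔz/.
Syllabifying with onset maximization leaves /v/, /ʔ/, /z/ stranded (only a nasal (/m/, /n/, or /ŋ/) is licensed in coda position; onsets are limited to one consonant).
Each unlicensed consonant is deleted: /v/, /ʔ/, /z/.

jɪwofə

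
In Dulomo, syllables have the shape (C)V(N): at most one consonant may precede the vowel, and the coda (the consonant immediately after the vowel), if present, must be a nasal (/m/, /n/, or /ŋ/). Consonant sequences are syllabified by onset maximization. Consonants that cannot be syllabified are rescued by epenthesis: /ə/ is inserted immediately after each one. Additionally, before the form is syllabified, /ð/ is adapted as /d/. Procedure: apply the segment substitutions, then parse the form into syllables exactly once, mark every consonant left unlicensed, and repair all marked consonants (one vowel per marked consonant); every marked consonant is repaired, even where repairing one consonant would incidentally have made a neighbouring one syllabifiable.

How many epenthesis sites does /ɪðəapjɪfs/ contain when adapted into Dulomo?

3

After substitution the input is /ɪdəapjɪfs/.
The unsyllabifiable consonants are /p/, /f/, /s/; each receives one epenthetic vowel.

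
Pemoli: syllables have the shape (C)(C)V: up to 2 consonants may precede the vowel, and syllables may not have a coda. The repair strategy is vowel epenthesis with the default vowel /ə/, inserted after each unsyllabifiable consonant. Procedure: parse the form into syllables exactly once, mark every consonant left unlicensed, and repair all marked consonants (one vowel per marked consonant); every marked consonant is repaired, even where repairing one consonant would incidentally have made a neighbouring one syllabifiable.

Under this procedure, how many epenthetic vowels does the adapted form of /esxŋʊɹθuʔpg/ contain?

4

The unsyllabifiable consonants are /s/, /ʔ/, /p/, /g/; each receives one epenthetic vowel.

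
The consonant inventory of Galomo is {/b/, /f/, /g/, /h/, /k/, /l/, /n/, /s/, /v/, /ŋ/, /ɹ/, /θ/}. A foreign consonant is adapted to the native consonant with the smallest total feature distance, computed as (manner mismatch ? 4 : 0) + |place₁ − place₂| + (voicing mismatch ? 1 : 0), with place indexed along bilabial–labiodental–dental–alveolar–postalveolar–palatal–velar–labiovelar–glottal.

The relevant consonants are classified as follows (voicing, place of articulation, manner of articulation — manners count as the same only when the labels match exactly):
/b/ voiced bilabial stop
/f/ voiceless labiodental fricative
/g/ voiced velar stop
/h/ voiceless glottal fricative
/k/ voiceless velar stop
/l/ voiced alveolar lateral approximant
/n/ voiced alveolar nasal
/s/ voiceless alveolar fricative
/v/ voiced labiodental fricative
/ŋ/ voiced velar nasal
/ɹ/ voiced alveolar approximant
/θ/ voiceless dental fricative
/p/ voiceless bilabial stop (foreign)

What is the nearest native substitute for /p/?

/b/ is closest: same manner (stop), place distance 0 (bilabial→bilabial), voicing differs (+1); total 1. Next closest is /f/ at distance 5.

b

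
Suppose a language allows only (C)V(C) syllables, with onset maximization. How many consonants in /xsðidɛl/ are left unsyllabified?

2

The consonants /x/, /s/ cannot be parsed into a legal (C)V(C) syllable (at most one coda consonant is licensed; onsets are limited to one consonant).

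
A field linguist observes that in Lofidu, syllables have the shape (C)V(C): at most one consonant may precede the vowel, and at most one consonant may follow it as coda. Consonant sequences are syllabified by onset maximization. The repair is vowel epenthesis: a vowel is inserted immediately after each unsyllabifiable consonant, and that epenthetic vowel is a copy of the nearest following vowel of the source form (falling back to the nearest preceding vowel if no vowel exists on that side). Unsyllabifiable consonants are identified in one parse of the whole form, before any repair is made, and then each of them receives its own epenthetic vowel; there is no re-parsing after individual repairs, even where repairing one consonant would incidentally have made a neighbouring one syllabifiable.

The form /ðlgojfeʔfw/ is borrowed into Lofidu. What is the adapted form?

Syllabifying with onset maximization leaves /ð/, /l/, /f/, /w/ stranded (at most one coda consonant is licensed; onsets are limited to one consonant).
Each unlicensed consonant becomes the onset of a new syllable: /ð/ → /ðo/, /l/ → /lo/, /f/ → /fe/, /w/ → /we/.

ðologojfeʔfewe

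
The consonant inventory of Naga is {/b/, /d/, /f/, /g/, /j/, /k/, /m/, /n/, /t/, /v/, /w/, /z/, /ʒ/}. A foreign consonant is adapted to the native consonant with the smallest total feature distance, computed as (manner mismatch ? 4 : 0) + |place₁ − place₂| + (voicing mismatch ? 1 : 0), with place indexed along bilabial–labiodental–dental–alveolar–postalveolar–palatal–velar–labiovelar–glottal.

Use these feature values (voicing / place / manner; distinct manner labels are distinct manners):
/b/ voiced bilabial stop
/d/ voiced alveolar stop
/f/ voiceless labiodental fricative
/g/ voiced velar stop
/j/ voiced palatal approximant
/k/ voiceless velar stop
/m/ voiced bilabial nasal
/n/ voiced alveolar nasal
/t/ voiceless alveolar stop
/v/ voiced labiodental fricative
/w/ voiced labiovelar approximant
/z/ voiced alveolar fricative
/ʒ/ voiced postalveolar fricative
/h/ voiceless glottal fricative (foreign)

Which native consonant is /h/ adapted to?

ʒ

/ʒ/ is closest: same manner (fricative), place distance 4 (glottal→postalveolar), voicing differs (+1); total 5. Next closest is /k/ at distance 6.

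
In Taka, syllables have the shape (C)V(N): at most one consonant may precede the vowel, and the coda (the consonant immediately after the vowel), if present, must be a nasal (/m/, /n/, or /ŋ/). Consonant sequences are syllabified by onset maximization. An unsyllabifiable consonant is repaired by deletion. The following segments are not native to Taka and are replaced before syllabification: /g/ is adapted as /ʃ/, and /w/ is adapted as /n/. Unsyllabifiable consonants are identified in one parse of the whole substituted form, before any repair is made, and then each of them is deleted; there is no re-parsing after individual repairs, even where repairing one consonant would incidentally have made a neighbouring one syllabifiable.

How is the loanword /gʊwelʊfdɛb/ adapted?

ʃʊnelʊdɛ

Substitution: /g/ → /ʃ/, /w/ → /n/, giving /ʃʊnelʊfdɛb/.
Under (C)V(N), the unsyllabifiable consonants are /f/, /b/ (only a nasal (/m/, /n/, or /ŋ/) is licensed in coda position; onsets are limited to one consonant).
Deletion applies to /f/, /b/.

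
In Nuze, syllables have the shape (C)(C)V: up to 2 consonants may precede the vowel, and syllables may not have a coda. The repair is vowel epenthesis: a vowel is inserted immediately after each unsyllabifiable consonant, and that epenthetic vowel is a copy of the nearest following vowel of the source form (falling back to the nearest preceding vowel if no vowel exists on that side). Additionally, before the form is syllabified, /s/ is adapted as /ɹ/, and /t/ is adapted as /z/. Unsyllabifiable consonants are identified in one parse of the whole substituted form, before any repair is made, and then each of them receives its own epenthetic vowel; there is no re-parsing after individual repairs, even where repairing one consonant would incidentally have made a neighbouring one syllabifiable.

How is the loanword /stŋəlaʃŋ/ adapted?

ɹəzŋəlaʃaŋa

Substitution: /s/ → /ɹ/, /t/ → /z/, giving /ɹzŋəlaʃŋ/.
Syllabifying with onset maximization leaves /ɹ/, /ʃ/, /ŋ/ stranded (no codas are permitted; onsets may contain at most 2 consonants).
Inserting the epenthetic vowel yields /ɹ/ → /ɹə/, /ʃ/ → /ʃa/, /ŋ/ → /ŋa/.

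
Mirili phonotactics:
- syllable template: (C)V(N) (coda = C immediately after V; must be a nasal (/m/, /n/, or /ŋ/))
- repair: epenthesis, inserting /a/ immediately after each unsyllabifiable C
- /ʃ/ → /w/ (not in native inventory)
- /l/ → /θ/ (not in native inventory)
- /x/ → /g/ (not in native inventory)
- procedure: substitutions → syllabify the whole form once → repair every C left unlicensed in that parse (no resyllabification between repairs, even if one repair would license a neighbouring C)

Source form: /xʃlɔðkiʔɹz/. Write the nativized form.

Substitution: /x/ → /g/, /ʃ/ → /w/, /l/ → /θ/, giving /gwθɔðkiʔɹz/.
The consonants /g/, /w/, /ð/, /ʔ/, /ɹ/, /z/ cannot be parsed into a legal (C)V(N) syllable (only a nasal (/m/, /n/, or /ŋ/) is licensed in coda position; onsets are limited to one consonant).
Epenthesis after each stranded consonant: /g/ → /ga/, /w/ → /wa/, /ð/ → /ða/, /ʔ/ → /ʔa/, /ɹ/ → /ɹa/, /z/ → /za/.

gawaθɔðakiʔaɹaza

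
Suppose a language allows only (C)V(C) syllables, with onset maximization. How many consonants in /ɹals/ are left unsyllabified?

The consonants /s/ cannot be parsed into a legal (C)V(C) syllable (at most one coda consonant is licensed; onsets are limited to one consonant).

1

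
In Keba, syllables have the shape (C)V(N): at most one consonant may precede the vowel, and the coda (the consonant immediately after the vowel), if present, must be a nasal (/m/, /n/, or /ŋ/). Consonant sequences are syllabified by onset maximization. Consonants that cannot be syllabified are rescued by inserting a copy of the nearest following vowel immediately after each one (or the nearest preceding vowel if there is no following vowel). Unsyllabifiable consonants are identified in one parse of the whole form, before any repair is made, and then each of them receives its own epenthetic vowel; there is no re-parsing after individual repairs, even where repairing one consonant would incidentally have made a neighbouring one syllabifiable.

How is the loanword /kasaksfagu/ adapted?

kasakasafagu

The consonants /k/, /s/ cannot be parsed into a legal (C)V(N) syllable (only a nasal (/m/, /n/, or /ŋ/) is licensed in coda position; onsets are limited to one consonant).
Epenthesis after each stranded consonant: /k/ → /ka/, /s/ → /sa/.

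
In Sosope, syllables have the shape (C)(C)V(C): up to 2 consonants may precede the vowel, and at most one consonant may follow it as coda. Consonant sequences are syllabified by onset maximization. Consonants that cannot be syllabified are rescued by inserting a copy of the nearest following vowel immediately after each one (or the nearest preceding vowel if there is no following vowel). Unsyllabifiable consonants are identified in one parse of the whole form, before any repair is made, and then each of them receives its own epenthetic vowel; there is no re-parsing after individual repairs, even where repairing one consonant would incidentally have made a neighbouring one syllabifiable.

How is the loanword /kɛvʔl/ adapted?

The consonants /ʔ/, /l/ cannot be parsed into a legal (C)(C)V(C) syllable (at most one coda consonant is licensed; onsets may contain at most 2 consonants).
Each unlicensed consonant becomes the onset of a new syllable: /ʔ/ → /ʔɛ/, /l/ → /lɛ/.

kɛvʔɛlɛ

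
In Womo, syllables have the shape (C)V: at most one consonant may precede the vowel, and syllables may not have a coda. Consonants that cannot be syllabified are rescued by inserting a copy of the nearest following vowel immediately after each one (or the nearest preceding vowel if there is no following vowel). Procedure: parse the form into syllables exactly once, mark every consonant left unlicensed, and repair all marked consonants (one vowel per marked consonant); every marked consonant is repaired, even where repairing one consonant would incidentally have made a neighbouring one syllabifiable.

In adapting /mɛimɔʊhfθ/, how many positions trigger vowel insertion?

3

The unsyllabifiable consonants are /h/, /f/, /θ/; each receives one epenthetic vowel.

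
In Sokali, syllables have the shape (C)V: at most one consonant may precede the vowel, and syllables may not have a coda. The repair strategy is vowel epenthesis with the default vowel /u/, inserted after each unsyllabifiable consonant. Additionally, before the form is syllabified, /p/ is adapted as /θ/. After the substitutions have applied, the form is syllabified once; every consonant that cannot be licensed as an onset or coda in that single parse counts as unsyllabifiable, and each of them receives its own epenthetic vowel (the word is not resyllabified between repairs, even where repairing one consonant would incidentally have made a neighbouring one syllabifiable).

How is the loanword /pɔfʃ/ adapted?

θɔfuʃu

Substitution: /p/ → /θ/, giving /θɔfʃ/.
The consonants /f/, /ʃ/ cannot be parsed into a legal (C)V syllable (no codas are permitted; onsets are limited to one consonant).
Epenthesis after each stranded consonant: /f/ → /fu/, /ʃ/ → /ʃu/.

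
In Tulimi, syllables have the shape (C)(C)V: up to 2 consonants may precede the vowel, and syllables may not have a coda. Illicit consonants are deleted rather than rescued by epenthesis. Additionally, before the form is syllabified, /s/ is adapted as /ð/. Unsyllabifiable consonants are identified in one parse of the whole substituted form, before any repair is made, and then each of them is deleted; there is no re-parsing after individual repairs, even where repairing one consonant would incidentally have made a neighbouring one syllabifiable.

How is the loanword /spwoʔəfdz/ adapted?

Substitution: /s/ → /ð/, giving /ðpwoʔəfdz/.
Syllabifying with onset maximization leaves /ð/, /f/, /d/, /z/ stranded (no codas are permitted; onsets may contain at most 2 consonants).
Each unlicensed consonant is deleted: /ð/, /f/, /d/, /z/.

pwoʔə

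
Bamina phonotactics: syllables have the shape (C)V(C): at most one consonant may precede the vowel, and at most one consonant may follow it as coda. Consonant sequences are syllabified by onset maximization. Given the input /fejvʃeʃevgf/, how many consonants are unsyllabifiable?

3

Under (C)V(C), the unsyllabifiable consonants are /v/, /g/, /f/ (at most one coda consonant is licensed; onsets are limited to one consonant).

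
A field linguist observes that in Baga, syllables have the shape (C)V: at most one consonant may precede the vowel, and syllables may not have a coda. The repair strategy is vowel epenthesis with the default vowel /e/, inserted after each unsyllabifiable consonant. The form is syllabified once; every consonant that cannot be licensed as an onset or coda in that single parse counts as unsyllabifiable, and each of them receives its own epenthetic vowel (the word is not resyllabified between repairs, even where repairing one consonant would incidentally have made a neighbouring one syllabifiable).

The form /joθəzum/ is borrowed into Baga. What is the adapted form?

The consonants /m/ cannot be parsed into a legal (C)V syllable (no codas are permitted; onsets are limited to one consonant).
Inserting the epenthetic vowel yields /m/ → /me/.

joθəzume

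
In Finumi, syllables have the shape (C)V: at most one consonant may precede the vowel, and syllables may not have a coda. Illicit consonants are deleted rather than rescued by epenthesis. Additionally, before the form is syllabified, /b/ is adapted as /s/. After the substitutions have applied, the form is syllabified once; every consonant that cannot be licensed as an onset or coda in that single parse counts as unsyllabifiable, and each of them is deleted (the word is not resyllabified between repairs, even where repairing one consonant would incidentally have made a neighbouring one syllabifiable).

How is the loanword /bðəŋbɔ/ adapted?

ðəsɔ

Substitution: /b/ → /s/, giving /sðəŋsɔ/.
Under (C)V, the unsyllabifiable consonants are /s/, /ŋ/ (no codas are permitted; onsets are limited to one consonant).
Deletion applies to /s/, /ŋ/.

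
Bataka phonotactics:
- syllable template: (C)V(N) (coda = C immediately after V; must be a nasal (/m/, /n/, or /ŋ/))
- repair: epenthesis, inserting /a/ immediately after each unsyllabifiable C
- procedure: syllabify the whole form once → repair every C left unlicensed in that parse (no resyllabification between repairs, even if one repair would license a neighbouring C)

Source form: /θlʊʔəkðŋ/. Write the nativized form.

Under (C)V(N), the unsyllabifiable consonants are /θ/, /k/, /ð/, /ŋ/ (only a nasal (/m/, /n/, or /ŋ/) is licensed in coda position; onsets are limited to one consonant).
Inserting the epenthetic vowel yields /θ/ → /θa/, /k/ → /ka/, /ð/ → /ða/, /ŋ/ → /ŋa/.

θalʊʔəkaðaŋa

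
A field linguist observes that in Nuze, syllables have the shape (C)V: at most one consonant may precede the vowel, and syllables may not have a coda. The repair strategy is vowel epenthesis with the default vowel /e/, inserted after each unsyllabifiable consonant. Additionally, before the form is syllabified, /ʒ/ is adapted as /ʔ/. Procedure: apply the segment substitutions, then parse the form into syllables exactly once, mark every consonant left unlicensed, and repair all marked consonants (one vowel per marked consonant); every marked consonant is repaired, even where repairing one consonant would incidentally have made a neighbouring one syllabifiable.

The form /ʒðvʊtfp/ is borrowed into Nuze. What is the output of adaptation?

Substitution: /ʒ/ → /ʔ/, giving /ʔðvʊtfp/.
Under (C)V, the unsyllabifiable consonants are /ʔ/, /ð/, /t/, /f/, /p/ (no codas are permitted; onsets are limited to one consonant).
Each unlicensed consonant becomes the onset of a new syllable: /ʔ/ → /ʔe/, /ð/ → /ðe/, /t/ → /te/, /f/ → /fe/, /p/ → /pe/.

ʔeðevʊtefepe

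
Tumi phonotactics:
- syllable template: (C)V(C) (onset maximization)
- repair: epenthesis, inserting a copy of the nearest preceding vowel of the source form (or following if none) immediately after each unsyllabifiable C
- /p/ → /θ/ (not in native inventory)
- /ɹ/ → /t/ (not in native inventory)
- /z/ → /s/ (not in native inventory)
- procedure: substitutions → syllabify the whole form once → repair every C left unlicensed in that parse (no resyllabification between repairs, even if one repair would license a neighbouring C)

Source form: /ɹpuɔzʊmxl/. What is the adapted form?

Substitution: /ɹ/ → /t/, /p/ → /θ/, /z/ → /s/, giving /tθuɔsʊmxl/.
Syllabifying with onset maximization leaves /t/, /x/, /l/ stranded (at most one coda consonant is licensed; onsets are limited to one consonant).
Inserting the epenthetic vowel yields /t/ → /tu/, /x/ → /xʊ/, /l/ → /lʊ/.

tuθuɔsʊmxʊlʊ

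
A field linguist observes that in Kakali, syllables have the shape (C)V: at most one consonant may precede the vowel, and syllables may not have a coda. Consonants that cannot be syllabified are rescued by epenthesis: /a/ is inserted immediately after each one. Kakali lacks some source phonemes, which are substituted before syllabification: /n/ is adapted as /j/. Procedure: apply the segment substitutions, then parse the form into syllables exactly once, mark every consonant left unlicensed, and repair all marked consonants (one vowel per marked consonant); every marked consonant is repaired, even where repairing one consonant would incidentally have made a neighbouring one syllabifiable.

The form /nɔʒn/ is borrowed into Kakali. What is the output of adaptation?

jɔʒaja

Substitution: /n/ → /j/, giving /jɔʒj/.
The consonants /ʒ/, /j/ cannot be parsed into a legal (C)V syllable (no codas are permitted; onsets are limited to one consonant).
Inserting the epenthetic vowel yields /ʒ/ → /ʒa/, /j/ → /ja/.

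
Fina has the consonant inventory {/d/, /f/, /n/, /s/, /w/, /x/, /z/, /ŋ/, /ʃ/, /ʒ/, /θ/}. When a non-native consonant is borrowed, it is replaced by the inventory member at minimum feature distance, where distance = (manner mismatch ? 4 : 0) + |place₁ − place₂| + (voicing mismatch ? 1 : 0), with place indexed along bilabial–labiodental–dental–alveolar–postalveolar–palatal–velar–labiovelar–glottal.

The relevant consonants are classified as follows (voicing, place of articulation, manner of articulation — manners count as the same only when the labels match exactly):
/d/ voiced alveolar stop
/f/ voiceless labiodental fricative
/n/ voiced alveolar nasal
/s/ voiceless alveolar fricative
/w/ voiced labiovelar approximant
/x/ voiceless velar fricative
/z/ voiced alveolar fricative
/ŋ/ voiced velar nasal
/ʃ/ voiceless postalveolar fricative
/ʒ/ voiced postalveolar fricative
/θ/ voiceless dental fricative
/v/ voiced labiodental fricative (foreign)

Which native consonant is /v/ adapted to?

f

/f/ is closest: same manner (fricative), place distance 0 (labiodental→labiodental), voicing differs (+1); total 1. Next closest is /z/ at distance 2.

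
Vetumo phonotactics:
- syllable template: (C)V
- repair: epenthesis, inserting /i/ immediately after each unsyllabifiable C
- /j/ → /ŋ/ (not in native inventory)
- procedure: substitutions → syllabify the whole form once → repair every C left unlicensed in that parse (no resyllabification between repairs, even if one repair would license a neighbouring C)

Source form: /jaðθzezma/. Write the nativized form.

ŋaðiθizezima

Substitution: /j/ → /ŋ/, giving /ŋaðθzezma/.
Syllabifying with onset maximization leaves /ð/, /θ/, /z/ stranded (no codas are permitted; onsets are limited to one consonant).
Epenthesis after each stranded consonant: /ð/ → /ði/, /θ/ → /θi/, /z/ → /zi/.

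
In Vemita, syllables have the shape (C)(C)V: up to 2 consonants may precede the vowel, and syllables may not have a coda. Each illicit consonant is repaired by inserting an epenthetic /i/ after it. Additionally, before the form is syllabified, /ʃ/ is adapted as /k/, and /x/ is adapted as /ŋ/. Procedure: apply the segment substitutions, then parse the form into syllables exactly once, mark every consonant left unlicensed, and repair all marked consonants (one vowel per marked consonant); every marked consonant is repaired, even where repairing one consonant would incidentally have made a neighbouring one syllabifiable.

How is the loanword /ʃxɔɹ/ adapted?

Substitution: /ʃ/ → /k/, /x/ → /ŋ/, giving /kŋɔɹ/.
The consonants /ɹ/ cannot be parsed into a legal (C)(C)V syllable (no codas are permitted; onsets may contain at most 2 consonants).
Inserting the epenthetic vowel yields /ɹ/ → /ɹi/.

kŋɔɹi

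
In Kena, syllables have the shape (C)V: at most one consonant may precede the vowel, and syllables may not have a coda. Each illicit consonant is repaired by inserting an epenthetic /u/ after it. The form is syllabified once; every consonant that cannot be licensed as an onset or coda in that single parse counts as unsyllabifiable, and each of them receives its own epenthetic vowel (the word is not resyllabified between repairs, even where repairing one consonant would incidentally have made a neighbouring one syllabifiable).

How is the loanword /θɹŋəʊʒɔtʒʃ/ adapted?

θuɹuŋəʊʒɔtuʒuʃu

Syllabifying with onset maximization leaves /θ/, /ɹ/, /t/, /ʒ/, /ʃ/ stranded (no codas are permitted; onsets are limited to one consonant).
Inserting the epenthetic vowel yields /θ/ → /θu/, /ɹ/ → /ɹu/, /t/ → /tu/, /ʒ/ → /ʒu/, /ʃ/ → /ʃu/.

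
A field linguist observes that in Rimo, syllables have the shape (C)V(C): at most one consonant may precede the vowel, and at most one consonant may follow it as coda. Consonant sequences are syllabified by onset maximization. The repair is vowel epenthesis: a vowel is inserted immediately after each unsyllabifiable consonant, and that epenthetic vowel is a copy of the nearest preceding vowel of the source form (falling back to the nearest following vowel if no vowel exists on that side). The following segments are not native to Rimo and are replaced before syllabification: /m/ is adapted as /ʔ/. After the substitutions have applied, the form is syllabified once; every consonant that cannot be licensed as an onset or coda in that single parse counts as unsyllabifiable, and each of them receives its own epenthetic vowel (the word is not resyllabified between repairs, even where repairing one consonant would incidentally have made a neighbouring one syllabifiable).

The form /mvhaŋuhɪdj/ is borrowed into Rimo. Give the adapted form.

ʔavahaŋuhɪdjɪ

Substitution: /m/ → /ʔ/, giving /ʔvhaŋuhɪdj/.
Syllabifying with onset maximization leaves /ʔ/, /v/, /j/ stranded (at most one coda consonant is licensed; onsets are limited to one consonant).
Inserting the epenthetic vowel yields /ʔ/ → /ʔa/, /v/ → /va/, /j/ → /jɪ/.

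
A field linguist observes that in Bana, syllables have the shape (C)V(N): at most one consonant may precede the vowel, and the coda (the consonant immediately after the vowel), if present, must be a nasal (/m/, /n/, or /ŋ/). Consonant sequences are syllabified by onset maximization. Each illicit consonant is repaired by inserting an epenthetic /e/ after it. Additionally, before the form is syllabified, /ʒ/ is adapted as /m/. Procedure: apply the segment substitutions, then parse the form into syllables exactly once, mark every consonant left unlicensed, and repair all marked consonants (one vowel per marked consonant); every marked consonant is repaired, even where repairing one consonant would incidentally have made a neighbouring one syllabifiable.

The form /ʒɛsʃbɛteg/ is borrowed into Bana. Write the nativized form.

Substitution: /ʒ/ → /m/, giving /mɛsʃbɛteg/.
Syllabifying with onset maximization leaves /s/, /ʃ/, /g/ stranded (only a nasal (/m/, /n/, or /ŋ/) is licensed in coda position; onsets are limited to one consonant).
Inserting the epenthetic vowel yields /s/ → /se/, /ʃ/ → /ʃe/, /g/ → /ge/.

mɛseʃebɛtege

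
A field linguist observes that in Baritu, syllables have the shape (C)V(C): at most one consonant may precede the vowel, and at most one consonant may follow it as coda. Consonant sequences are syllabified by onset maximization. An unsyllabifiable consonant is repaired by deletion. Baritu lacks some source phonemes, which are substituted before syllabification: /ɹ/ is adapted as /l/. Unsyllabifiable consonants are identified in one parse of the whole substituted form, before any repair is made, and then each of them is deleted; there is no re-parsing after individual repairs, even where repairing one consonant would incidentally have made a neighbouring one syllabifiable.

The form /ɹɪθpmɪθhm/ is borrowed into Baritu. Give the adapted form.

lɪθmɪθ

Substitution: /ɹ/ → /l/, giving /lɪθpmɪθhm/.
Syllabifying with onset maximization leaves /p/, /h/, /m/ stranded (at most one coda consonant is licensed; onsets are limited to one consonant).
Each unlicensed consonant is deleted: /p/, /h/, /m/.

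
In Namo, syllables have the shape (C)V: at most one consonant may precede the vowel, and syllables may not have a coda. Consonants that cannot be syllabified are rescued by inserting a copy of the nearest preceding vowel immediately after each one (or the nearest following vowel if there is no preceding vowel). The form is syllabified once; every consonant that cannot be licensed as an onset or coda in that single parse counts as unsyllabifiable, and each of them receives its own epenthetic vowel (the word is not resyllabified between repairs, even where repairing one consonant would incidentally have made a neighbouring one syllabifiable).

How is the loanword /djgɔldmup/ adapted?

dɔjɔgɔlɔdɔmupu

The consonants /d/, /j/, /l/, /d/, /p/ cannot be parsed into a legal (C)V syllable (no codas are permitted; onsets are limited to one consonant).
Each unlicensed consonant becomes the onset of a new syllable: /d/ → /dɔ/, /j/ → /jɔ/, /l/ → /lɔ/, /d/ → /dɔ/, /p/ → /pu/.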